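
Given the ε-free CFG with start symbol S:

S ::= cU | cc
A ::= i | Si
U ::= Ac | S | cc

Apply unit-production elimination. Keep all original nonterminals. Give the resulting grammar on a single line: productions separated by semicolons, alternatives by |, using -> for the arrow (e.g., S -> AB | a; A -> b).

Unit productions: U->S.
Unit pairs (A ⇒* B via units): (U,S).
S: inherits non-unit rules of {S} → cU | cc.
A: inherits non-unit rules of {A} → Si | i.
U: inherits non-unit rules of {S, U} → Ac | cU | cc.

S -> cU | cc; A -> i | Si; U -> Ac | cU | cc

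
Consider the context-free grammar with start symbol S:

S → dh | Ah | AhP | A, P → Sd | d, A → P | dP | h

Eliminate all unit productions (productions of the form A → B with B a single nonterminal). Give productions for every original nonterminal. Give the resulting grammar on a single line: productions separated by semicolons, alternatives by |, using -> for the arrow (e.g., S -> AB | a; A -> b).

Unit productions: A->P, S->A.
Unit pairs (A ⇒* B via units): (A,P), (S,A), (S,P).
S: inherits non-unit rules of {A, P, S} → Ah | AhP | Sd | d | dP | dh | h.
A: inherits non-unit rules of {A, P} → Sd | d | dP | h.
P: inherits non-unit rules of {P} → Sd | d.

S -> d | h | Ah | Sd | dP | dh | AhP; A -> d | h | Sd | dP; P -> d | Sd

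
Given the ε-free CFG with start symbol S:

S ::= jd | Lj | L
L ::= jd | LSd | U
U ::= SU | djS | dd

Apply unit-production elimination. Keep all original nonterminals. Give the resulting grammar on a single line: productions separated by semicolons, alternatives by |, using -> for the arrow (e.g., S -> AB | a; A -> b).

S -> Lj | SU | dd | jd | LSd | djS; L -> SU | dd | jd | LSd | djS; U -> SU | dd | djS

Unit productions: L->U, S->L.
Unit pairs (A ⇒* B via units): (L,U), (S,L), (S,U).
S: inherits non-unit rules of {L, S, U} → LSd | Lj | SU | dd | djS | jd.
L: inherits non-unit rules of {L, U} → LSd | SU | dd | djS | jd.
U: inherits non-unit rules of {U} → SU | dd | djS.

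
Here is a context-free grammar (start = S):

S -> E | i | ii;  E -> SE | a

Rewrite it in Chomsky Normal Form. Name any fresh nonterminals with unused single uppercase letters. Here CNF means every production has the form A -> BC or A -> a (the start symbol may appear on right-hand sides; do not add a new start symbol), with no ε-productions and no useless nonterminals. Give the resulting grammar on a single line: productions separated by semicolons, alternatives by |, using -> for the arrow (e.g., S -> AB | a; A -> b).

No ε-productions.
After unit-elimination: S -> a | i | SE | ii; E -> a | SE.
TERM: introduce A -> i and substitute in every rule of length ≥2.

S -> a | i | AA | SE; A -> i; E -> a | SE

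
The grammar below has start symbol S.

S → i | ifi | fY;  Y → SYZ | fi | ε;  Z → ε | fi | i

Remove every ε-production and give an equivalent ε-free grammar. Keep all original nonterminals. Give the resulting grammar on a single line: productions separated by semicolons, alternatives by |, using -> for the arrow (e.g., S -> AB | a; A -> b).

S -> f | i | fY | ifi; Y -> S | SY | SZ | fi | SYZ; Z -> i | fi

Nullable set: {Y, Z}.
S -> fY: Y nullable, giving f | fY.
Drop Y -> ε.
Y -> SYZ: Y, Z nullable, giving S | SY | SYZ | SZ.
Drop Z -> ε.
Unchanged (no nullable symbols): S -> i; S -> ifi; Y -> fi; Z -> fi; Z -> i.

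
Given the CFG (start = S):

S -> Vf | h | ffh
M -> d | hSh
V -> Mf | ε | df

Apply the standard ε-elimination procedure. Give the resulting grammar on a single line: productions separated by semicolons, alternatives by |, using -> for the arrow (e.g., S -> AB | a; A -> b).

Nullable set: {V}.
S -> Vf: V nullable, giving Vf | f.
Drop V -> ε.
Unchanged (no nullable symbols): S -> ffh; S -> h; M -> d; M -> hSh; V -> Mf; V -> df.

S -> f | h | Vf | ffh; M -> d | hSh; V -> Mf | df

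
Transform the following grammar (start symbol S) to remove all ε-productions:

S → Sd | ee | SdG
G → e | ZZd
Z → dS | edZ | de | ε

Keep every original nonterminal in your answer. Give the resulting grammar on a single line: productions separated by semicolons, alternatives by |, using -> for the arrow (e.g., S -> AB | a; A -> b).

S -> Sd | ee | SdG; G -> d | e | Zd | ZZd; Z -> dS | de | ed | edZ

Nullable set: {Z}.
G -> ZZd: Z, Z nullable, giving ZZd | Zd | d.
Drop Z -> ε.
Z -> edZ: Z nullable, giving ed | edZ.
Unchanged (no nullable symbols): S -> Sd; S -> SdG; S -> ee; G -> e; Z -> dS; Z -> de.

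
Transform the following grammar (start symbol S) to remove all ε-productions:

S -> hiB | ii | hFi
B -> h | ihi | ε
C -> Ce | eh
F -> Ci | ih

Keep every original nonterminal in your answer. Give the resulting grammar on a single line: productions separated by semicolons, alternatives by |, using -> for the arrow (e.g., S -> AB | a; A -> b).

Nullable set: {B}.
S -> hiB: B nullable, giving hi | hiB.
Drop B -> ε.
Unchanged (no nullable symbols): S -> hFi; S -> ii; B -> h; B -> ihi; C -> Ce; C -> eh; F -> Ci; F -> ih.

S -> hi | ii | hFi | hiB; B -> h | ihi; C -> Ce | eh; F -> Ci | ih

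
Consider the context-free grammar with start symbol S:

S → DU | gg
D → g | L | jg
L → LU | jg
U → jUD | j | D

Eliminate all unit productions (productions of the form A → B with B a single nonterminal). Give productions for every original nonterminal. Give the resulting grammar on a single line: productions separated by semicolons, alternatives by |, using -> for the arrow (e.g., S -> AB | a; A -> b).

Unit productions: D->L, U->D.
Unit pairs (A ⇒* B via units): (D,L), (U,D), (U,L).
S: inherits non-unit rules of {S} → DU | gg.
D: inherits non-unit rules of {D, L} → LU | g | jg.
L: inherits non-unit rules of {L} → LU | jg.
U: inherits non-unit rules of {D, L, U} → LU | g | j | jUD | jg.

S -> DU | gg; D -> g | LU | jg; L -> LU | jg; U -> g | j | LU | jg | jUD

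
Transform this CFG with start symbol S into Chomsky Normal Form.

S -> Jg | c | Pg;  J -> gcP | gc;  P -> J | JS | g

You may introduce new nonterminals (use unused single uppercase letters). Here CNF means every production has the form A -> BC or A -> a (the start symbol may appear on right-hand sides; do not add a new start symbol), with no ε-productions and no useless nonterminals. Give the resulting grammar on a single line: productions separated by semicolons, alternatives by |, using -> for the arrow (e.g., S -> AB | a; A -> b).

No ε-productions.
After unit-elimination: S -> c | Jg | Pg; J -> gc | gcP; P -> g | JS | gc | gcP.
TERM: introduce B -> c, A -> g and substitute in every rule of length ≥2.
BIN: J -> ABP becomes J -> AC, C -> BP; P -> ABP becomes P -> AD, D -> BP.

S -> c | JA | PA; A -> g; B -> c; C -> BP; D -> BP; J -> AB | AC; P -> g | AB | AD | JS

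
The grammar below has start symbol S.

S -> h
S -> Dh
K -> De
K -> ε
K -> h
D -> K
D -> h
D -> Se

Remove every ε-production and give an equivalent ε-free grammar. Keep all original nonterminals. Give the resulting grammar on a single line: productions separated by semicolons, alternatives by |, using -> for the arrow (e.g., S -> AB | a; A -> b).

Nullable set: {D, K}.
S -> Dh: D nullable, giving Dh | h.
D -> K: K nullable, giving K.
Drop K -> ε.
K -> De: D nullable, giving De | e.
Unchanged (no nullable symbols): S -> h; D -> Se; D -> h; K -> h.

S -> h | Dh; D -> K | h | Se; K -> e | h | De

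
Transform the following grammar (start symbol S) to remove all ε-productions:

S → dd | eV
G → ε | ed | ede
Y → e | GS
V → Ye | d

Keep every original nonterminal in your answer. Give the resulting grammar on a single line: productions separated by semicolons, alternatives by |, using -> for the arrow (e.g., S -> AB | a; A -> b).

S -> dd | eV; G -> ed | ede; V -> d | Ye; Y -> S | e | GS

Nullable set: {G}.
Drop G -> ε.
Y -> GS: G nullable, giving GS | S.
Unchanged (no nullable symbols): S -> dd; S -> eV; G -> ed; G -> ede; V -> Ye; V -> d; Y -> e.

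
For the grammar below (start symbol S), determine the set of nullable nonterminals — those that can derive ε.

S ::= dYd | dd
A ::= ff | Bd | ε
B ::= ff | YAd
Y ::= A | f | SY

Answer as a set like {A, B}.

{A, Y}

Directly nullable (have an ε-rule): {A}.
Y is nullable via Y -> A (every symbol on the right is already known nullable).
Not nullable: B, S — each has a terminal in every rule's right-hand side or depends on a non-nullable symbol.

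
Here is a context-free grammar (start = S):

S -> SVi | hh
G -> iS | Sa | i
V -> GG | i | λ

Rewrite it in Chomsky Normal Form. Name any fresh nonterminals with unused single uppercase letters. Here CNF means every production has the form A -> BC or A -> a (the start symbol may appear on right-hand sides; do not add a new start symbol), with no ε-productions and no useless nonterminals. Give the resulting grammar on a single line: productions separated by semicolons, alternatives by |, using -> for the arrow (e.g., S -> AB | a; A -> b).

Nullable: {V}; after ε-elimination: S -> Si | hh | SVi; G -> i | Sa | iS; V -> i | GG.
No unit productions to eliminate.
TERM: introduce A -> a, C -> h, B -> i and substitute in every rule of length ≥2.
BIN: S -> SVB becomes S -> SD, D -> VB.

S -> CC | SB | SD; A -> a; B -> i; C -> h; D -> VB; G -> i | BS | SA; V -> i | GG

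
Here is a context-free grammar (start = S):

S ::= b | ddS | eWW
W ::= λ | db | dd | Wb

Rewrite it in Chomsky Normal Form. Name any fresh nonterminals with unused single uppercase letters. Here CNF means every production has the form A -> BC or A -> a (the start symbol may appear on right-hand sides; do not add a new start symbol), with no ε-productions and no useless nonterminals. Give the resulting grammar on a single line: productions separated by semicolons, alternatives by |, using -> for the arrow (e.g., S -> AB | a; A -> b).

S -> b | e | AD | BE | BW; A -> d; B -> e; C -> b; D -> AS; E -> WW; W -> b | AA | AC | WC

Nullable: {W}; after ε-elimination: S -> b | e | eW | ddS | eWW; W -> b | Wb | db | dd.
No unit productions to eliminate.
TERM: introduce C -> b, A -> d, B -> e and substitute in every rule of length ≥2.
BIN: S -> AAS becomes S -> AD, D -> AS; S -> BWW becomes S -> BE, E -> WW.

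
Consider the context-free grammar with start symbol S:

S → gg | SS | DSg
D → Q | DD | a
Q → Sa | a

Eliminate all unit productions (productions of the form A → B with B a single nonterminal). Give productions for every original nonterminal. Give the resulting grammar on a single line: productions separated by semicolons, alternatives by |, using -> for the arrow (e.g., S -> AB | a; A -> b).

Unit productions: D->Q.
Unit pairs (A ⇒* B via units): (D,Q).
S: inherits non-unit rules of {S} → DSg | SS | gg.
D: inherits non-unit rules of {D, Q} → DD | Sa | a.
Q: inherits non-unit rules of {Q} → Sa | a.

S -> SS | gg | DSg; D -> a | DD | Sa; Q -> a | Sa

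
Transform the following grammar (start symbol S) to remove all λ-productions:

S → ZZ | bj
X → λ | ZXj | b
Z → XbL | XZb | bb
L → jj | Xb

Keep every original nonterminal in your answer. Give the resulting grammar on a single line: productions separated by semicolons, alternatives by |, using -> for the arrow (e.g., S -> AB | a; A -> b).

S -> ZZ | bj; L -> b | Xb | jj; X -> b | Zj | ZXj; Z -> Zb | bL | bb | XZb | XbL

Nullable set: {X}.
L -> Xb: X nullable, giving Xb | b.
Drop X -> λ.
X -> ZXj: X nullable, giving ZXj | Zj.
Z -> XZb: X nullable, giving XZb | Zb.
Z -> XbL: X nullable, giving XbL | bL.
Unchanged (no nullable symbols): S -> ZZ; S -> bj; L -> jj; X -> b; Z -> bb.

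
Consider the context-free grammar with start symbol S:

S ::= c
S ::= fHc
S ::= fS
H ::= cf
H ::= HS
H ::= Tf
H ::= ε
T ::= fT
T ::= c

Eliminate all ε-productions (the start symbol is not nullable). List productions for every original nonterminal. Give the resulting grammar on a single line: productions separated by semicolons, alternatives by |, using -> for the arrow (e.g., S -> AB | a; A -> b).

Nullable set: {H}.
S -> fHc: H nullable, giving fHc | fc.
Drop H -> ε.
H -> HS: H nullable, giving HS | S.
Unchanged (no nullable symbols): S -> c; S -> fS; H -> Tf; H -> cf; T -> c; T -> fT.

S -> c | fS | fc | fHc; H -> S | HS | Tf | cf; T -> c | fT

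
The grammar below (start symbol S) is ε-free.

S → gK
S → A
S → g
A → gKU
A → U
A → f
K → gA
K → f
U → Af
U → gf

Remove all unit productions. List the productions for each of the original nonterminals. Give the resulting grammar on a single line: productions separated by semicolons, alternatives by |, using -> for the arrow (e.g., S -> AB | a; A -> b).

S -> f | g | Af | gK | gf | gKU; A -> f | Af | gf | gKU; K -> f | gA; U -> Af | gf

Unit productions: A->U, S->A.
Unit pairs (A ⇒* B via units): (A,U), (S,A), (S,U).
S: inherits non-unit rules of {A, S, U} → Af | f | g | gK | gKU | gf.
A: inherits non-unit rules of {A, U} → Af | f | gKU | gf.
K: inherits non-unit rules of {K} → f | gA.
U: inherits non-unit rules of {U} → Af | gf.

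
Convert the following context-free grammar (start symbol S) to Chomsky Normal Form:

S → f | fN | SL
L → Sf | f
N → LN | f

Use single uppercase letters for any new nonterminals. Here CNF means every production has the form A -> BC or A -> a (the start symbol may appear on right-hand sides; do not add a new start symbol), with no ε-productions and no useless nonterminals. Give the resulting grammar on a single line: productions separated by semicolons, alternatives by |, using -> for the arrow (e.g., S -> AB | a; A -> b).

No ε-productions.
No unit productions to eliminate.
TERM: introduce A -> f and substitute in every rule of length ≥2.

S -> f | AN | SL; A -> f; L -> f | SA; N -> f | LN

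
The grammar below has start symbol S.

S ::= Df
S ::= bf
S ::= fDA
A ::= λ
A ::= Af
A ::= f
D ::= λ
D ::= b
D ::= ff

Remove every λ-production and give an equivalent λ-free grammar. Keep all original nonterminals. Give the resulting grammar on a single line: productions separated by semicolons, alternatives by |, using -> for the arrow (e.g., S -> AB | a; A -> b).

Nullable set: {A, D}.
S -> Df: D nullable, giving Df | f.
S -> fDA: D, A nullable, giving f | fA | fD | fDA.
Drop A -> λ.
A -> Af: A nullable, giving Af | f.
Drop D -> λ.
Unchanged (no nullable symbols): S -> bf; A -> f; D -> b; D -> ff.

S -> f | Df | bf | fA | fD | fDA; A -> f | Af; D -> b | ff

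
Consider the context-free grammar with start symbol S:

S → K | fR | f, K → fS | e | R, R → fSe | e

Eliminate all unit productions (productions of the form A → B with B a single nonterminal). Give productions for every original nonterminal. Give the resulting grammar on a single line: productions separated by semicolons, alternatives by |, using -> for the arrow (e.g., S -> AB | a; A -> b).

Unit productions: K->R, S->K.
Unit pairs (A ⇒* B via units): (K,R), (S,K), (S,R).
S: inherits non-unit rules of {K, R, S} → e | f | fR | fS | fSe.
K: inherits non-unit rules of {K, R} → e | fS | fSe.
R: inherits non-unit rules of {R} → e | fSe.

S -> e | f | fR | fS | fSe; K -> e | fS | fSe; R -> e | fSe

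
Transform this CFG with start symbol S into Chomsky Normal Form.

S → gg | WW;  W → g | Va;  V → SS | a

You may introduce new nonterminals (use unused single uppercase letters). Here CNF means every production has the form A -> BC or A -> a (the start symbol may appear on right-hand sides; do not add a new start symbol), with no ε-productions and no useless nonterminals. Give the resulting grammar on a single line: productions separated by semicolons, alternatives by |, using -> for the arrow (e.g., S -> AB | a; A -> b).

S -> AA | WW; A -> g; B -> a; V -> a | SS; W -> g | VB

No ε-productions.
No unit productions to eliminate.
TERM: introduce B -> a, A -> g and substitute in every rule of length ≥2.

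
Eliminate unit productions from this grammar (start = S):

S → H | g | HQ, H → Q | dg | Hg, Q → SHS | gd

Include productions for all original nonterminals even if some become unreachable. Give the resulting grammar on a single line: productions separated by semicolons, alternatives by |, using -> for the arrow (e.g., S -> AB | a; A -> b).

Unit productions: H->Q, S->H.
Unit pairs (A ⇒* B via units): (H,Q), (S,H), (S,Q).
S: inherits non-unit rules of {H, Q, S} → HQ | Hg | SHS | dg | g | gd.
H: inherits non-unit rules of {H, Q} → Hg | SHS | dg | gd.
Q: inherits non-unit rules of {Q} → SHS | gd.

S -> g | HQ | Hg | dg | gd | SHS; H -> Hg | dg | gd | SHS; Q -> gd | SHS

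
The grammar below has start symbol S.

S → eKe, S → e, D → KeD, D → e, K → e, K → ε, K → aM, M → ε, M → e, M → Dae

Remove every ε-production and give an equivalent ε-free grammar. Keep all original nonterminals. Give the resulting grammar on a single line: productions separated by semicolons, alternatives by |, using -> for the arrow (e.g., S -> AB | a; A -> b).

S -> e | ee | eKe; D -> e | eD | KeD; K -> a | e | aM; M -> e | Dae

Nullable set: {K, M}.
S -> eKe: K nullable, giving eKe | ee.
D -> KeD: K nullable, giving KeD | eD.
Drop K -> ε.
K -> aM: M nullable, giving a | aM.
Drop M -> ε.
Unchanged (no nullable symbols): S -> e; D -> e; K -> e; M -> Dae; M -> e.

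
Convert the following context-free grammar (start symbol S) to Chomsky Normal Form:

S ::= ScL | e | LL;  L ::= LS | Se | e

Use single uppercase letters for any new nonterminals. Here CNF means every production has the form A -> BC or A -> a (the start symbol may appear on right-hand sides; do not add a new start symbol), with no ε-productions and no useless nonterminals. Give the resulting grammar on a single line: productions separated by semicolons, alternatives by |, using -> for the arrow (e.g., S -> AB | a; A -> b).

S -> e | LL | SC; A -> e; B -> c; C -> BL; L -> e | LS | SA

No ε-productions.
No unit productions to eliminate.
TERM: introduce B -> c, A -> e and substitute in every rule of length ≥2.
BIN: S -> SBL becomes S -> SC, C -> BL.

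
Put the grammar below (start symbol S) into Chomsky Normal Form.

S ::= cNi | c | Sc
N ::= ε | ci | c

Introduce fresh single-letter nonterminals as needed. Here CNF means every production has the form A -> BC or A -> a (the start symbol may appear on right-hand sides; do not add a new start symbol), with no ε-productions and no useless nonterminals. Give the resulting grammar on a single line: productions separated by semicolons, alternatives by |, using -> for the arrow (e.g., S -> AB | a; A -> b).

S -> c | AB | AC | SA; A -> c; B -> i; C -> NB; N -> c | AB

Nullable: {N}; after ε-elimination: S -> c | Sc | ci | cNi; N -> c | ci.
No unit productions to eliminate.
TERM: introduce A -> c, B -> i and substitute in every rule of length ≥2.
BIN: S -> ANB becomes S -> AC, C -> NB.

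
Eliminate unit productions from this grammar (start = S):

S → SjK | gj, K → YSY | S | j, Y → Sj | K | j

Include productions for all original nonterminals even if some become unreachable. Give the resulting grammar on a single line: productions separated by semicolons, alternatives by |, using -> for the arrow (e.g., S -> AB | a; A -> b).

S -> gj | SjK; K -> j | gj | SjK | YSY; Y -> j | Sj | gj | SjK | YSY

Unit productions: K->S, Y->K.
Unit pairs (A ⇒* B via units): (K,S), (Y,K), (Y,S).
S: inherits non-unit rules of {S} → SjK | gj.
K: inherits non-unit rules of {K, S} → SjK | YSY | gj | j.
Y: inherits non-unit rules of {K, S, Y} → Sj | SjK | YSY | gj | j.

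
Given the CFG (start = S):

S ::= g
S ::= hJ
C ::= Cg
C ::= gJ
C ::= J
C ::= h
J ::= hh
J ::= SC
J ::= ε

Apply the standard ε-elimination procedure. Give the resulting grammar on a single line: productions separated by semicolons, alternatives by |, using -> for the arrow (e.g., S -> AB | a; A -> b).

S -> g | h | hJ; C -> J | g | h | Cg | gJ; J -> S | SC | hh

Nullable set: {C, J}.
S -> hJ: J nullable, giving h | hJ.
C -> Cg: C nullable, giving Cg | g.
C -> J: J nullable, giving J.
C -> gJ: J nullable, giving g | gJ.
Drop J -> ε.
J -> SC: C nullable, giving S | SC.
Unchanged (no nullable symbols): S -> g; C -> h; J -> hh.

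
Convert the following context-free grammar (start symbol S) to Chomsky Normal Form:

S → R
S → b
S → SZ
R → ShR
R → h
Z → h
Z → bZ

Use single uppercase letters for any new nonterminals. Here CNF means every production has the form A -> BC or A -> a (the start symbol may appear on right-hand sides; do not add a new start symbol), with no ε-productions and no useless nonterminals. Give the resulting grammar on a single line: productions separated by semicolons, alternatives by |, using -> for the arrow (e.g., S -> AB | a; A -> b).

S -> b | h | SD | SZ; A -> h; B -> b; C -> AR; D -> AR; R -> h | SC; Z -> h | BZ

No ε-productions.
After unit-elimination: S -> b | h | SZ | ShR; R -> h | ShR; Z -> h | bZ.
TERM: introduce B -> b, A -> h and substitute in every rule of length ≥2.
BIN: R -> SAR becomes R -> SC, C -> AR; S -> SAR becomes S -> SD, D -> AR.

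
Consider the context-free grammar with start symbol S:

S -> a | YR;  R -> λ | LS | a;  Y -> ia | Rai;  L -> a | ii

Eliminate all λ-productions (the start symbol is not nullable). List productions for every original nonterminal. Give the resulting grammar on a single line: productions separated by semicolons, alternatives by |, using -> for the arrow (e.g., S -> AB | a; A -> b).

Nullable set: {R}.
S -> YR: R nullable, giving Y | YR.
Drop R -> λ.
Y -> Rai: R nullable, giving Rai | ai.
Unchanged (no nullable symbols): S -> a; L -> a; L -> ii; R -> LS; R -> a; Y -> ia.

S -> Y | a | YR; L -> a | ii; R -> a | LS; Y -> ai | ia | Rai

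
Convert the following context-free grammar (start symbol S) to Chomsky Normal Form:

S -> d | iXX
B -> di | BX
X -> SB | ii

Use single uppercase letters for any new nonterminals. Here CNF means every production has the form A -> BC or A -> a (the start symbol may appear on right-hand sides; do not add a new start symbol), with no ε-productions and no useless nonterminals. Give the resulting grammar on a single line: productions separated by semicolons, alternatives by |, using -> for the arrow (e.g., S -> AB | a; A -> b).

No ε-productions.
No unit productions to eliminate.
TERM: introduce A -> d, C -> i and substitute in every rule of length ≥2.
BIN: S -> CXX becomes S -> CD, D -> XX.

S -> d | CD; A -> d; B -> AC | BX; C -> i; D -> XX; X -> CC | SB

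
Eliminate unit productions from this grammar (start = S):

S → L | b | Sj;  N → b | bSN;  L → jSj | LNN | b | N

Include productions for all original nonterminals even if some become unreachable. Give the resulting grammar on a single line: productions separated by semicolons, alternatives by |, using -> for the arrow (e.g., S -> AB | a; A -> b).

S -> b | Sj | LNN | bSN | jSj; L -> b | LNN | bSN | jSj; N -> b | bSN

Unit productions: L->N, S->L.
Unit pairs (A ⇒* B via units): (L,N), (S,L), (S,N).
S: inherits non-unit rules of {L, N, S} → LNN | Sj | b | bSN | jSj.
L: inherits non-unit rules of {L, N} → LNN | b | bSN | jSj.
N: inherits non-unit rules of {N} → b | bSN.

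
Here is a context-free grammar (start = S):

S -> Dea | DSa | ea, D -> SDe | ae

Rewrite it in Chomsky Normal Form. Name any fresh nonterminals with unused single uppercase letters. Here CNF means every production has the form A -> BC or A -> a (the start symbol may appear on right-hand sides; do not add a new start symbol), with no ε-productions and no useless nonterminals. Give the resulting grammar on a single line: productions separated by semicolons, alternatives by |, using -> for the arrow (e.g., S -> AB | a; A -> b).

S -> AB | DE | DF; A -> e; B -> a; C -> DA; D -> BA | SC; E -> AB; F -> SB

No ε-productions.
No unit productions to eliminate.
TERM: introduce B -> a, A -> e and substitute in every rule of length ≥2.
BIN: D -> SDA becomes D -> SC, C -> DA; S -> DAB becomes S -> DE, E -> AB; S -> DSB becomes S -> DF, F -> SB.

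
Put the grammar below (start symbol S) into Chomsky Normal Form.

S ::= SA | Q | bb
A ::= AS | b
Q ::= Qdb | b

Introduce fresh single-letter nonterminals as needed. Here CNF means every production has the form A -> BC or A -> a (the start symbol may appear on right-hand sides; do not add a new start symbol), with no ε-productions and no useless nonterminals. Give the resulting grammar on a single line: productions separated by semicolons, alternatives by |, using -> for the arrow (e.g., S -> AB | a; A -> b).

No ε-productions.
After unit-elimination: S -> b | SA | bb | Qdb; A -> b | AS; Q -> b | Qdb.
TERM: introduce C -> b, B -> d and substitute in every rule of length ≥2.
BIN: Q -> QBC becomes Q -> QD, D -> BC; S -> QBC becomes S -> QE, E -> BC.

S -> b | CC | QE | SA; A -> b | AS; B -> d; C -> b; D -> BC; E -> BC; Q -> b | QD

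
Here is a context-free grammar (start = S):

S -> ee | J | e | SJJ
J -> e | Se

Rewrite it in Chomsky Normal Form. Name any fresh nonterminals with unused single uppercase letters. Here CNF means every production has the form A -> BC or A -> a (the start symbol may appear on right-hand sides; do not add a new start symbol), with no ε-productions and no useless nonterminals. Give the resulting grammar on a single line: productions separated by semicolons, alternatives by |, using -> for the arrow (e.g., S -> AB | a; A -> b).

S -> e | AA | SA | SB; A -> e; B -> JJ; J -> e | SA

No ε-productions.
After unit-elimination: S -> e | Se | ee | SJJ; J -> e | Se.
TERM: introduce A -> e and substitute in every rule of length ≥2.
BIN: S -> SJJ becomes S -> SB, B -> JJ.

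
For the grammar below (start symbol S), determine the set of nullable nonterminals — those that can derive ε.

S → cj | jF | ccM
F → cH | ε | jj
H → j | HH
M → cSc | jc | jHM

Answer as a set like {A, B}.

{F}

Directly nullable (have an ε-rule): {F}.
Not nullable: H, M, S — each has a terminal in every rule's right-hand side or depends on a non-nullable symbol.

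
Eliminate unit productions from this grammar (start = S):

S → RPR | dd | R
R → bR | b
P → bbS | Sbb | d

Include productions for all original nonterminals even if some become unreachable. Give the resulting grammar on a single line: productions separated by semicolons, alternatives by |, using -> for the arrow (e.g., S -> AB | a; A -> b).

Unit productions: S->R.
Unit pairs (A ⇒* B via units): (S,R).
S: inherits non-unit rules of {R, S} → RPR | b | bR | dd.
P: inherits non-unit rules of {P} → Sbb | bbS | d.
R: inherits non-unit rules of {R} → b | bR.

S -> b | bR | dd | RPR; P -> d | Sbb | bbS; R -> b | bR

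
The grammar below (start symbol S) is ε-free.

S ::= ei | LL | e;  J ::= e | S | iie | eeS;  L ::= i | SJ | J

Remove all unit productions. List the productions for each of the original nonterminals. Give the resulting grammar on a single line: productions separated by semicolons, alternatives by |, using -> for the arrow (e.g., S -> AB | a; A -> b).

S -> e | LL | ei; J -> e | LL | ei | eeS | iie; L -> e | i | LL | SJ | ei | eeS | iie

Unit productions: J->S, L->J.
Unit pairs (A ⇒* B via units): (J,S), (L,J), (L,S).
S: inherits non-unit rules of {S} → LL | e | ei.
J: inherits non-unit rules of {J, S} → LL | e | eeS | ei | iie.
L: inherits non-unit rules of {J, L, S} → LL | SJ | e | eeS | ei | i | iie.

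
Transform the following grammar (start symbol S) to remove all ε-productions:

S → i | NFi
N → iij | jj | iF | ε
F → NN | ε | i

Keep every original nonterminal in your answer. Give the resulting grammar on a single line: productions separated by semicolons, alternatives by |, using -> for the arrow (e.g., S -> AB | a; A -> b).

S -> i | Fi | Ni | NFi; F -> N | i | NN; N -> i | iF | jj | iij

Nullable set: {F, N}.
S -> NFi: N, F nullable, giving Fi | NFi | Ni | i.
Drop F -> ε.
F -> NN: N, N nullable, giving N | NN.
Drop N -> ε.
N -> iF: F nullable, giving i | iF.
Unchanged (no nullable symbols): S -> i; F -> i; N -> iij; N -> jj.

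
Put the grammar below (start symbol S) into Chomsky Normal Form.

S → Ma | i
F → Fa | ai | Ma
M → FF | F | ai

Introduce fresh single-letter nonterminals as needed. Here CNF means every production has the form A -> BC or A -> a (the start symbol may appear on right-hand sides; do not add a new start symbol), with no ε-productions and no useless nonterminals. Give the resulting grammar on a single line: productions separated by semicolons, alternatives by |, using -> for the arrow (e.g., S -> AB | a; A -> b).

No ε-productions.
After unit-elimination: S -> i | Ma; F -> Fa | Ma | ai; M -> FF | Fa | Ma | ai.
TERM: introduce A -> a, B -> i and substitute in every rule of length ≥2.

S -> i | MA; A -> a; B -> i; F -> AB | FA | MA; M -> AB | FA | FF | MA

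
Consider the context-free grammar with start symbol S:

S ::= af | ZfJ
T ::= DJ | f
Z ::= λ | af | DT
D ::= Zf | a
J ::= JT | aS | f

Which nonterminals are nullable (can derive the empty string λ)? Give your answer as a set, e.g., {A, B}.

Directly nullable (have an ε-rule): {Z}.
Not nullable: D, J, S, T — each has a terminal in every rule's right-hand side or depends on a non-nullable symbol.

{Z}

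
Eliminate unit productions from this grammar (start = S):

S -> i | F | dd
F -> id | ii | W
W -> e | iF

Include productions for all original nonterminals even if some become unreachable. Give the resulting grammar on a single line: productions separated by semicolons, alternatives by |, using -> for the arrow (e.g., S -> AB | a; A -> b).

S -> e | i | dd | iF | id | ii; F -> e | iF | id | ii; W -> e | iF

Unit productions: F->W, S->F.
Unit pairs (A ⇒* B via units): (F,W), (S,F), (S,W).
S: inherits non-unit rules of {F, S, W} → dd | e | i | iF | id | ii.
F: inherits non-unit rules of {F, W} → e | iF | id | ii.
W: inherits non-unit rules of {W} → e | iF.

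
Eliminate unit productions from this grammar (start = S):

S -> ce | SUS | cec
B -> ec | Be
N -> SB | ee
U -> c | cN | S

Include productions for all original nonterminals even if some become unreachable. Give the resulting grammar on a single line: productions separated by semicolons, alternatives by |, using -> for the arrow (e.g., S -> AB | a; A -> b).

S -> ce | SUS | cec; B -> Be | ec; N -> SB | ee; U -> c | cN | ce | SUS | cec

Unit productions: U->S.
Unit pairs (A ⇒* B via units): (U,S).
S: inherits non-unit rules of {S} → SUS | ce | cec.
B: inherits non-unit rules of {B} → Be | ec.
N: inherits non-unit rules of {N} → SB | ee.
U: inherits non-unit rules of {S, U} → SUS | c | cN | ce | cec.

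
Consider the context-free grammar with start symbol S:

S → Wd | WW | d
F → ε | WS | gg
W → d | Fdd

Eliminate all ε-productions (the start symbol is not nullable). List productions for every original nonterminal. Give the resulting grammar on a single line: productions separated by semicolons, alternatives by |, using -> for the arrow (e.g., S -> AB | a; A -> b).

S -> d | WW | Wd; F -> WS | gg; W -> d | dd | Fdd

Nullable set: {F}.
Drop F -> ε.
W -> Fdd: F nullable, giving Fdd | dd.
Unchanged (no nullable symbols): S -> WW; S -> Wd; S -> d; F -> WS; F -> gg; W -> d.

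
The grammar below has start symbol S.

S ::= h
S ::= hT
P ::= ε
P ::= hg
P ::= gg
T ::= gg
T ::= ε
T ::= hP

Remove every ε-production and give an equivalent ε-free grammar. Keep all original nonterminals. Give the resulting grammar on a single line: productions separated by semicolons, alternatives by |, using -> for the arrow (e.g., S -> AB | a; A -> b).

Nullable set: {P, T}.
S -> hT: T nullable, giving h | hT.
Drop P -> ε.
Drop T -> ε.
T -> hP: P nullable, giving h | hP.
Unchanged (no nullable symbols): S -> h; P -> gg; P -> hg; T -> gg.

S -> h | hT; P -> gg | hg; T -> h | gg | hP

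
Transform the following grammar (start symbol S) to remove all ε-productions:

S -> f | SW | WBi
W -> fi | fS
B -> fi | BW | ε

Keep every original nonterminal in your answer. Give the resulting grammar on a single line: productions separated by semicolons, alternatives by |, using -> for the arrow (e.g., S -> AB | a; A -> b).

S -> f | SW | Wi | WBi; B -> W | BW | fi; W -> fS | fi

Nullable set: {B}.
S -> WBi: B nullable, giving WBi | Wi.
Drop B -> ε.
B -> BW: B nullable, giving BW | W.
Unchanged (no nullable symbols): S -> SW; S -> f; B -> fi; W -> fS; W -> fi.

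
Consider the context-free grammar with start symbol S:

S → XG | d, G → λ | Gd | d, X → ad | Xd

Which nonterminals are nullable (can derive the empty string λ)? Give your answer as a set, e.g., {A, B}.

{G}

Directly nullable (have an ε-rule): {G}.
Not nullable: S, X — each has a terminal in every rule's right-hand side or depends on a non-nullable symbol.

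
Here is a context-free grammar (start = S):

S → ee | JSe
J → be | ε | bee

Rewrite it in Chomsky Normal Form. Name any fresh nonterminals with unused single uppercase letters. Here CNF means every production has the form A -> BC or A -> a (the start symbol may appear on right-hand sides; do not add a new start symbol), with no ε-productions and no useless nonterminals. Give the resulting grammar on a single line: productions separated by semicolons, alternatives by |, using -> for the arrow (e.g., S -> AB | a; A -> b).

Nullable: {J}; after ε-elimination: S -> Se | ee | JSe; J -> be | bee.
No unit productions to eliminate.
TERM: introduce A -> b, B -> e and substitute in every rule of length ≥2.
BIN: J -> ABB becomes J -> AC, C -> BB; S -> JSB becomes S -> JD, D -> SB.

S -> BB | JD | SB; A -> b; B -> e; C -> BB; D -> SB; J -> AB | AC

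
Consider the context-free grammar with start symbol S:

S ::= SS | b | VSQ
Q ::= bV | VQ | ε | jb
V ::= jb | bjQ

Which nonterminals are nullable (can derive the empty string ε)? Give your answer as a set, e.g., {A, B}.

Directly nullable (have an ε-rule): {Q}.
Not nullable: S, V — each has a terminal in every rule's right-hand side or depends on a non-nullable symbol.

{Q}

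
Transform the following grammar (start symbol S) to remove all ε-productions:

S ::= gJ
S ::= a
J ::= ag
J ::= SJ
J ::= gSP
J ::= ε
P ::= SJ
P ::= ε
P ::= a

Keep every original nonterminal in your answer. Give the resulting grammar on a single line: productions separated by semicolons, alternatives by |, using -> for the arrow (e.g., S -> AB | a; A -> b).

S -> a | g | gJ; J -> S | SJ | ag | gS | gSP; P -> S | a | SJ

Nullable set: {J, P}.
S -> gJ: J nullable, giving g | gJ.
Drop J -> ε.
J -> SJ: J nullable, giving S | SJ.
J -> gSP: P nullable, giving gS | gSP.
Drop P -> ε.
P -> SJ: J nullable, giving S | SJ.
Unchanged (no nullable symbols): S -> a; J -> ag; P -> a.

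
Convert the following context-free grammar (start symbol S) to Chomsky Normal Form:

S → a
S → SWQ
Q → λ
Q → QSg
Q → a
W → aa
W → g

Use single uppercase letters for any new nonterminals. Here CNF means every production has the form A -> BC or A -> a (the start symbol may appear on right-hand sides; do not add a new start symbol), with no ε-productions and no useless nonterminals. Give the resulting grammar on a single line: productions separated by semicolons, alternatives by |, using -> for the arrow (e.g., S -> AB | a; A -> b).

S -> a | SD | SW; A -> g; B -> a; C -> SA; D -> WQ; Q -> a | QC | SA; W -> g | BB

Nullable: {Q}; after ε-elimination: S -> a | SW | SWQ; Q -> a | Sg | QSg; W -> g | aa.
No unit productions to eliminate.
TERM: introduce B -> a, A -> g and substitute in every rule of length ≥2.
BIN: Q -> QSA becomes Q -> QC, C -> SA; S -> SWQ becomes S -> SD, D -> WQ.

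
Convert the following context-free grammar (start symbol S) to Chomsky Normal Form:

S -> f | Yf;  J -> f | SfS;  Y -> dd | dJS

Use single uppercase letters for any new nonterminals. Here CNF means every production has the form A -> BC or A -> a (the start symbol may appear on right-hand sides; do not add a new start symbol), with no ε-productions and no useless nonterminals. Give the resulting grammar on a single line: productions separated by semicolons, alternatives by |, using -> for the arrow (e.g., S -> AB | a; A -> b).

S -> f | YA; A -> f; B -> d; C -> AS; D -> JS; J -> f | SC; Y -> BB | BD

No ε-productions.
No unit productions to eliminate.
TERM: introduce B -> d, A -> f and substitute in every rule of length ≥2.
BIN: J -> SAS becomes J -> SC, C -> AS; Y -> BJS becomes Y -> BD, D -> JS.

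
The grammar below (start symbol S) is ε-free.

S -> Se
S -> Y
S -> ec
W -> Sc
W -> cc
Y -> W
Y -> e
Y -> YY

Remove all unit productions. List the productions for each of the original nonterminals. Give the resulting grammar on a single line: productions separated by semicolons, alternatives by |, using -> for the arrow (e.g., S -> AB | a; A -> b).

S -> e | Sc | Se | YY | cc | ec; W -> Sc | cc; Y -> e | Sc | YY | cc

Unit productions: S->Y, Y->W.
Unit pairs (A ⇒* B via units): (S,W), (S,Y), (Y,W).
S: inherits non-unit rules of {S, W, Y} → Sc | Se | YY | cc | e | ec.
W: inherits non-unit rules of {W} → Sc | cc.
Y: inherits non-unit rules of {W, Y} → Sc | YY | cc | e.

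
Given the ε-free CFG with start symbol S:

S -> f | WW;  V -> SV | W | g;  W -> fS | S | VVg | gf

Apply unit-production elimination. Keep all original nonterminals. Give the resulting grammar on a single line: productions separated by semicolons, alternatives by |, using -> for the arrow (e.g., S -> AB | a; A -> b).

S -> f | WW; V -> f | g | SV | WW | fS | gf | VVg; W -> f | WW | fS | gf | VVg

Unit productions: V->W, W->S.
Unit pairs (A ⇒* B via units): (V,S), (V,W), (W,S).
S: inherits non-unit rules of {S} → WW | f.
V: inherits non-unit rules of {S, V, W} → SV | VVg | WW | f | fS | g | gf.
W: inherits non-unit rules of {S, W} → VVg | WW | f | fS | gf.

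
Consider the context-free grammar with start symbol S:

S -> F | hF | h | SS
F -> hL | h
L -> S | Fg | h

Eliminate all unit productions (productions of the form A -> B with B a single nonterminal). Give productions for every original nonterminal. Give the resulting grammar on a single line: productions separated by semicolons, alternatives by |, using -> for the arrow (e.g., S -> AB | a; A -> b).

Unit productions: L->S, S->F.
Unit pairs (A ⇒* B via units): (L,F), (L,S), (S,F).
S: inherits non-unit rules of {F, S} → SS | h | hF | hL.
F: inherits non-unit rules of {F} → h | hL.
L: inherits non-unit rules of {F, L, S} → Fg | SS | h | hF | hL.

S -> h | SS | hF | hL; F -> h | hL; L -> h | Fg | SS | hF | hL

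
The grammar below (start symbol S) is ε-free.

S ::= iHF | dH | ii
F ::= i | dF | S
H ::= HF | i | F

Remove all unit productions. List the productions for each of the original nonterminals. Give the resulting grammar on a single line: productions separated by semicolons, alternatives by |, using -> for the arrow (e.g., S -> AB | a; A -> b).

Unit productions: F->S, H->F.
Unit pairs (A ⇒* B via units): (F,S), (H,F), (H,S).
S: inherits non-unit rules of {S} → dH | iHF | ii.
F: inherits non-unit rules of {F, S} → dF | dH | i | iHF | ii.
H: inherits non-unit rules of {F, H, S} → HF | dF | dH | i | iHF | ii.

S -> dH | ii | iHF; F -> i | dF | dH | ii | iHF; H -> i | HF | dF | dH | ii | iHF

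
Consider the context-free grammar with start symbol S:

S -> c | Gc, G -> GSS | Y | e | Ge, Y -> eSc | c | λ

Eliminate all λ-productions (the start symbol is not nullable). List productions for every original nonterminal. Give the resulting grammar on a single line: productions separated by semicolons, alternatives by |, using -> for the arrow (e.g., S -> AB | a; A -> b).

Nullable set: {G, Y}.
S -> Gc: G nullable, giving Gc | c.
G -> GSS: G nullable, giving GSS | SS.
G -> Ge: G nullable, giving Ge | e.
G -> Y: Y nullable, giving Y.
Drop Y -> λ.
Unchanged (no nullable symbols): S -> c; G -> e; Y -> c; Y -> eSc.

S -> c | Gc; G -> Y | e | Ge | SS | GSS; Y -> c | eSc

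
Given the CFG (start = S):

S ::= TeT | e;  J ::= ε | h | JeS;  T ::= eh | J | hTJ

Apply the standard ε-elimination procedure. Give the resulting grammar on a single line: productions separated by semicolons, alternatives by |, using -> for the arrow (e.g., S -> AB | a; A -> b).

S -> e | Te | eT | TeT; J -> h | eS | JeS; T -> J | h | eh | hJ | hT | hTJ

Nullable set: {J, T}.
S -> TeT: T, T nullable, giving Te | TeT | e | eT.
Drop J -> ε.
J -> JeS: J nullable, giving JeS | eS.
T -> J: J nullable, giving J.
T -> hTJ: T, J nullable, giving h | hJ | hT | hTJ.
Unchanged (no nullable symbols): S -> e; J -> h; T -> eh.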